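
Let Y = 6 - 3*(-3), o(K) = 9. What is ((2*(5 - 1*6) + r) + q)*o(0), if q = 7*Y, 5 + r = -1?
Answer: 873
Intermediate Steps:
r = -6 (r = -5 - 1 = -6)
Y = 15 (Y = 6 + 9 = 15)
q = 105 (q = 7*15 = 105)
((2*(5 - 1*6) + r) + q)*o(0) = ((2*(5 - 1*6) - 6) + 105)*9 = ((2*(5 - 6) - 6) + 105)*9 = ((2*(-1) - 6) + 105)*9 = ((-2 - 6) + 105)*9 = (-8 + 105)*9 = 97*9 = 873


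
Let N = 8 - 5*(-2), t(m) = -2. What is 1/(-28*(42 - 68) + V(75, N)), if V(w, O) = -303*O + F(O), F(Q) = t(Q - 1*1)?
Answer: -1/4728 ≈ -0.00021151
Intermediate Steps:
F(Q) = -2
N = 18 (N = 8 + 10 = 18)
V(w, O) = -2 - 303*O (V(w, O) = -303*O - 2 = -2 - 303*O)
1/(-28*(42 - 68) + V(75, N)) = 1/(-28*(42 - 68) + (-2 - 303*18)) = 1/(-28*(-26) + (-2 - 5454)) = 1/(728 - 5456) = 1/(-4728) = -1/4728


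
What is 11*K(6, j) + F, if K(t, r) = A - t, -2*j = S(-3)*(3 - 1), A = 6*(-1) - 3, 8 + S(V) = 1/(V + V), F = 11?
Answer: -154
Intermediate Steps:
S(V) = -8 + 1/(2*V) (S(V) = -8 + 1/(V + V) = -8 + 1/(2*V))
A = -9 (A = -6 - 3 = -9)
j = 49/6 (j = -(-8 + (1/2)/(-3))*(3 - 1)/2 = -(-8 + (1/2)*(-1/3))*2/2 = -(-8 - 1/6)*2/2 = -(-49)*2/12 = -1/2*(-49/3) = 49/6 ≈ 8.1667)
K(t, r) = -9 - t
11*K(6, j) + F = 11*(-9 - 1*6) + 11 = 11*(-9 - 6) + 11 = 11*(-15) + 11 = -165 + 11 = -154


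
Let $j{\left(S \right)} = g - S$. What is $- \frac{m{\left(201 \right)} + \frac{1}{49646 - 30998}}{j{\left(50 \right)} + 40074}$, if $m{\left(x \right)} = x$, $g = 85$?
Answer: $- \frac{3748249}{747952632} \approx -0.0050113$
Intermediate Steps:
$j{\left(S \right)} = 85 - S$
$- \frac{m{\left(201 \right)} + \frac{1}{49646 - 30998}}{j{\left(50 \right)} + 40074} = - \frac{201 + \frac{1}{49646 - 30998}}{\left(85 - 50\right) + 40074} = - \frac{201 + \frac{1}{18648}}{\left(85 - 50\right) + 40074} = - \frac{201 + \frac{1}{18648}}{35 + 40074} = - \frac{3748249}{18648 \cdot 40109} = \left(-1\right) \frac{3748249}{747952632} = - \frac{3748249}{747952632}$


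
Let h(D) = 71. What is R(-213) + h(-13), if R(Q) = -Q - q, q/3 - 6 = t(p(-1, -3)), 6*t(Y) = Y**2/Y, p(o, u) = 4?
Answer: 264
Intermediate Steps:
t(Y) = Y/6 (t(Y) = (Y**2/Y)/6 = Y/6)
q = 20 (q = 18 + 3*((1/6)*4) = 18 + 3*(2/3) = 18 + 2 = 20)
R(Q) = -20 - Q (R(Q) = -Q - 1*20 = -Q - 20 = -20 - Q)
R(-213) + h(-13) = (-20 - 1*(-213)) + 71 = (-20 + 213) + 71 = 193 + 71 = 264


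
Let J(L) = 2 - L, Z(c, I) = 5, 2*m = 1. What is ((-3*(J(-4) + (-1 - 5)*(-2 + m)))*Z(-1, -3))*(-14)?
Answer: 3150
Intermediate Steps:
m = ½ (m = (½)*1 = ½ ≈ 0.50000)
((-3*(J(-4) + (-1 - 5)*(-2 + m)))*Z(-1, -3))*(-14) = (-3*((2 - 1*(-4)) + (-1 - 5)*(-2 + ½))*5)*(-14) = (-3*((2 + 4) - 6*(-3/2))*5)*(-14) = (-3*(6 + 9)*5)*(-14) = (-3*15*5)*(-14) = -45*5*(-14) = -225*(-14) = 3150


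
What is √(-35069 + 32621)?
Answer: 12*I*√17 ≈ 49.477*I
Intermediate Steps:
√(-35069 + 32621) = √(-2448) = 12*I*√17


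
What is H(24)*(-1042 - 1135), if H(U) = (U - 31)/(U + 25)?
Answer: 311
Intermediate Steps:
H(U) = (-31 + U)/(25 + U)
H(24)*(-1042 - 1135) = ((-31 + 24)/(25 + 24))*(-1042 - 1135) = (-7/49)*(-2177) = ((1/49)*(-7))*(-2177) = -⅐*(-2177) = 311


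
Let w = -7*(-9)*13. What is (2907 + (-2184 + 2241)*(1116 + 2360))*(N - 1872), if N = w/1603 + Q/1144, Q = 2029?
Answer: -98473040185737/261976 ≈ -3.7589e+8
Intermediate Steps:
w = 819 (w = 63*13 = 819)
N = 598489/261976 (N = 819/1603 + 2029/1144 = 819*(1/1603) + 2029*(1/1144) = 117/229 + 2029/1144 = 598489/261976 ≈ 2.2845)
(2907 + (-2184 + 2241)*(1116 + 2360))*(N - 1872) = (2907 + (-2184 + 2241)*(1116 + 2360))*(598489/261976 - 1872) = (2907 + 57*3476)*(-489820583/261976) = (2907 + 198132)*(-489820583/261976) = 201039*(-489820583/261976) = -98473040185737/261976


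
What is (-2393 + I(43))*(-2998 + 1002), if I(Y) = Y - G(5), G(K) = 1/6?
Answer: 14072798/3 ≈ 4.6909e+6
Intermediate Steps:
G(K) = ⅙
I(Y) = -⅙ + Y (I(Y) = Y - 1*⅙ = Y - ⅙ = -⅙ + Y)
(-2393 + I(43))*(-2998 + 1002) = (-2393 + (-⅙ + 43))*(-2998 + 1002) = (-2393 + 257/6)*(-1996) = -14101/6*(-1996) = 14072798/3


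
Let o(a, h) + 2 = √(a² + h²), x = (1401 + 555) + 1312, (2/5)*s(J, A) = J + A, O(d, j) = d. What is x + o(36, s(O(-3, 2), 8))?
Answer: 3266 + √5809/2 ≈ 3304.1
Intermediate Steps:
s(J, A) = 5*A/2 + 5*J/2 (s(J, A) = 5*(J + A)/2 = 5*(A + J)/2 = 5*A/2 + 5*J/2)
x = 3268 (x = 1956 + 1312 = 3268)
o(a, h) = -2 + √(a² + h²)
x + o(36, s(O(-3, 2), 8)) = 3268 + (-2 + √(36² + ((5/2)*8 + (5/2)*(-3))²)) = 3268 + (-2 + √(1296 + (20 - 15/2)²)) = 3268 + (-2 + √(1296 + (25/2)²)) = 3268 + (-2 + √(1296 + 625/4)) = 3268 + (-2 + √(5809/4)) = 3268 + (-2 + √5809/2) = 3266 + √5809/2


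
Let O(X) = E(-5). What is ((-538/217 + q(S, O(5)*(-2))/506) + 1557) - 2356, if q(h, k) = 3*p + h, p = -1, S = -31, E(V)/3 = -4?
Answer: -44005702/54901 ≈ -801.55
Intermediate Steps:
E(V) = -12 (E(V) = 3*(-4) = -12)
O(X) = -12
q(h, k) = -3 + h (q(h, k) = 3*(-1) + h = -3 + h)
((-538/217 + q(S, O(5)*(-2))/506) + 1557) - 2356 = ((-538/217 + (-3 - 31)/506) + 1557) - 2356 = ((-538*1/217 - 34*1/506) + 1557) - 2356 = ((-538/217 - 17/253) + 1557) - 2356 = (-139803/54901 + 1557) - 2356 = 85341054/54901 - 2356 = -44005702/54901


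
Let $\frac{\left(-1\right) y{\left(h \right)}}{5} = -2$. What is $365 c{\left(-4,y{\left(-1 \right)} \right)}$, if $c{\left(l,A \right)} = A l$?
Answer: $-14600$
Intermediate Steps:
$y{\left(h \right)} = 10$ ($y{\left(h \right)} = \left(-5\right) \left(-2\right) = 10$)
$365 c{\left(-4,y{\left(-1 \right)} \right)} = 365 \cdot 10 \left(-4\right) = 365 \left(-40\right) = -14600$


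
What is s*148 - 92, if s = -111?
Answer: -16520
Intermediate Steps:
s*148 - 92 = -111*148 - 92 = -16428 - 92 = -16520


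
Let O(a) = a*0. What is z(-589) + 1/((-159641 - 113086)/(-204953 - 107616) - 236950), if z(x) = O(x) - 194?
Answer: -14368212966231/74062951823 ≈ -194.00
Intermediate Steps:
O(a) = 0
z(x) = -194 (z(x) = 0 - 194 = -194)
z(-589) + 1/((-159641 - 113086)/(-204953 - 107616) - 236950) = -194 + 1/((-159641 - 113086)/(-204953 - 107616) - 236950) = -194 + 1/(-272727/(-312569) - 236950) = -194 + 1/(-272727*(-1/312569) - 236950) = -194 + 1/(272727/312569 - 236950) = -194 + 1/(-74062951823/312569) = -194 - 312569/74062951823 = -14368212966231/74062951823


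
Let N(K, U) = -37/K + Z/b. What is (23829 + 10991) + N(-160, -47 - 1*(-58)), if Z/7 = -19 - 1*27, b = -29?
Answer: 161617393/4640 ≈ 34831.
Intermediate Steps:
Z = -322 (Z = 7*(-19 - 1*27) = 7*(-19 - 27) = 7*(-46) = -322)
N(K, U) = 322/29 - 37/K (N(K, U) = -37/K - 322/(-29) = -37/K - 322*(-1/29) = -37/K + 322/29 = 322/29 - 37/K)
(23829 + 10991) + N(-160, -47 - 1*(-58)) = (23829 + 10991) + (322/29 - 37/(-160)) = 34820 + (322/29 - 37*(-1/160)) = 34820 + (322/29 + 37/160) = 34820 + 52593/4640 = 161617393/4640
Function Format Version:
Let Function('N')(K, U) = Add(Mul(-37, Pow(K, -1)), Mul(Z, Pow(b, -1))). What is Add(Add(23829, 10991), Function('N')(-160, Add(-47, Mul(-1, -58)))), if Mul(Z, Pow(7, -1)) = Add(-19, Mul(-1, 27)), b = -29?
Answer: Rational(161617393, 4640) ≈ 34831.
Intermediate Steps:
Z = -322 (Z = Mul(7, Add(-19, Mul(-1, 27))) = Mul(7, Add(-19, -27)) = Mul(7, -46) = -322)
Function('N')(K, U) = Add(Rational(322, 29), Mul(-37, Pow(K, -1))) (Function('N')(K, U) = Add(Mul(-37, Pow(K, -1)), Mul(-322, Pow(-29, -1))) = Add(Mul(-37, Pow(K, -1)), Mul(-322, Rational(-1, 29))) = Add(Mul(-37, Pow(K, -1)), Rational(322, 29)) = Add(Rational(322, 29), Mul(-37, Pow(K, -1))))
Add(Add(23829, 10991), Function('N')(-160, Add(-47, Mul(-1, -58)))) = Add(Add(23829, 10991), Add(Rational(322, 29), Mul(-37, Pow(-160, -1)))) = Add(34820, Add(Rational(322, 29), Mul(-37, Rational(-1, 160)))) = Add(34820, Add(Rational(322, 29), Rational(37, 160))) = Add(34820, Rational(52593, 4640)) = Rational(161617393, 4640)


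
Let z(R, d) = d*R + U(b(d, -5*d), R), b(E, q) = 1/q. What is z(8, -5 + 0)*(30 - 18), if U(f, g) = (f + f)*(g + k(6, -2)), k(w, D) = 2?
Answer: -2352/5 ≈ -470.40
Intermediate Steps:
U(f, g) = 2*f*(2 + g) (U(f, g) = (f + f)*(g + 2) = (2*f)*(2 + g) = 2*f*(2 + g))
z(R, d) = R*d - 2*(2 + R)/(5*d) (z(R, d) = d*R + 2*(2 + R)/((-5*d)) = R*d + 2*(-1/(5*d))*(2 + R) = R*d - 2*(2 + R)/(5*d))
z(8, -5 + 0)*(30 - 18) = ((-4 - 2*8 + 5*8*(-5 + 0)²)/(5*(-5 + 0)))*(30 - 18) = ((⅕)*(-4 - 16 + 5*8*(-5)²)/(-5))*12 = ((⅕)*(-⅕)*(-4 - 16 + 5*8*25))*12 = ((⅕)*(-⅕)*(-4 - 16 + 1000))*12 = ((⅕)*(-⅕)*980)*12 = -196/5*12 = -2352/5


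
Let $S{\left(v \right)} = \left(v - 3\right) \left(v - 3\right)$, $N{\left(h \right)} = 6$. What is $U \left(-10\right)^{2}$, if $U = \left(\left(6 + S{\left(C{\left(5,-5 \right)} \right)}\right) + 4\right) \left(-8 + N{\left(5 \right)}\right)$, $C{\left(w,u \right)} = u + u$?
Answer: $-35800$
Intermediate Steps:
$C{\left(w,u \right)} = 2 u$
$S{\left(v \right)} = \left(-3 + v\right)^{2}$ ($S{\left(v \right)} = \left(-3 + v\right) \left(-3 + v\right) = \left(-3 + v\right)^{2}$)
$U = -358$ ($U = \left(\left(6 + \left(-3 + 2 \left(-5\right)\right)^{2}\right) + 4\right) \left(-8 + 6\right) = \left(\left(6 + \left(-3 - 10\right)^{2}\right) + 4\right) \left(-2\right) = \left(\left(6 + \left(-13\right)^{2}\right) + 4\right) \left(-2\right) = \left(\left(6 + 169\right) + 4\right) \left(-2\right) = \left(175 + 4\right) \left(-2\right) = 179 \left(-2\right) = -358$)
$U \left(-10\right)^{2} = - 358 \left(-10\right)^{2} = \left(-358\right) 100 = -35800$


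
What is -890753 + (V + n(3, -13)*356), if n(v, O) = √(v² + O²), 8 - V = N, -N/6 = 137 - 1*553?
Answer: -893241 + 356*√178 ≈ -8.8849e+5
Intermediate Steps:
N = 2496 (N = -6*(137 - 1*553) = -6*(137 - 553) = -6*(-416) = 2496)
V = -2488 (V = 8 - 1*2496 = 8 - 2496 = -2488)
n(v, O) = √(O² + v²)
-890753 + (V + n(3, -13)*356) = -890753 + (-2488 + √((-13)² + 3²)*356) = -890753 + (-2488 + √(169 + 9)*356) = -890753 + (-2488 + √178*356) = -890753 + (-2488 + 356*√178) = -893241 + 356*√178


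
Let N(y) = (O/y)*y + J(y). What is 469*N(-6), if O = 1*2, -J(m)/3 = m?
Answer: 9380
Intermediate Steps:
J(m) = -3*m
O = 2
N(y) = 2 - 3*y (N(y) = (2/y)*y - 3*y = 2 - 3*y)
469*N(-6) = 469*(2 - 3*(-6)) = 469*(2 + 18) = 469*20 = 9380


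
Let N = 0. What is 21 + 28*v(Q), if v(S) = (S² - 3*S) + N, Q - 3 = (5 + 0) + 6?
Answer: 4333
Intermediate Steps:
Q = 14 (Q = 3 + ((5 + 0) + 6) = 3 + (5 + 6) = 3 + 11 = 14)
v(S) = S² - 3*S (v(S) = (S² - 3*S) + 0 = S² - 3*S)
21 + 28*v(Q) = 21 + 28*(14*(-3 + 14)) = 21 + 28*(14*11) = 21 + 28*154 = 21 + 4312 = 4333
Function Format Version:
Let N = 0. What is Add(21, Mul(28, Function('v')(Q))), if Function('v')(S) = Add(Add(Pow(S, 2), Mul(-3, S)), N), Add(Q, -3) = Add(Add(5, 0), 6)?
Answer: 4333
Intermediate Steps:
Q = 14 (Q = Add(3, Add(Add(5, 0), 6)) = Add(3, Add(5, 6)) = Add(3, 11) = 14)
Function('v')(S) = Add(Pow(S, 2), Mul(-3, S)) (Function('v')(S) = Add(Add(Pow(S, 2), Mul(-3, S)), 0) = Add(Pow(S, 2), Mul(-3, S)))
Add(21, Mul(28, Function('v')(Q))) = Add(21, Mul(28, Mul(14, Add(-3, 14)))) = Add(21, Mul(28, Mul(14, 11))) = Add(21, Mul(28, 154)) = Add(21, 4312) = 4333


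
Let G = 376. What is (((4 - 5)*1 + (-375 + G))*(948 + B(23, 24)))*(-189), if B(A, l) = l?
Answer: 0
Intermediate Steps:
(((4 - 5)*1 + (-375 + G))*(948 + B(23, 24)))*(-189) = (((4 - 5)*1 + (-375 + 376))*(948 + 24))*(-189) = ((-1*1 + 1)*972)*(-189) = ((-1 + 1)*972)*(-189) = (0*972)*(-189) = 0*(-189) = 0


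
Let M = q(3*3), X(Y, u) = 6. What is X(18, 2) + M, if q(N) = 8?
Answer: 14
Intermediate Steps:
M = 8
X(18, 2) + M = 6 + 8 = 14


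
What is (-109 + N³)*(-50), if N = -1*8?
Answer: 31050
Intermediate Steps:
N = -8
(-109 + N³)*(-50) = (-109 + (-8)³)*(-50) = (-109 - 512)*(-50) = -621*(-50) = 31050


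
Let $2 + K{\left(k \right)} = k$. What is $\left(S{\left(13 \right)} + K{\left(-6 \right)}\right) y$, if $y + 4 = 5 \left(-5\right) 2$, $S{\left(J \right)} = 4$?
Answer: $216$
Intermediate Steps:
$K{\left(k \right)} = -2 + k$
$y = -54$ ($y = -4 + 5 \left(-5\right) 2 = -4 - 50 = -54$)
$\left(S{\left(13 \right)} + K{\left(-6 \right)}\right) y = \left(4 - 8\right) \left(-54\right) = \left(-4\right) \left(-54\right) = 216$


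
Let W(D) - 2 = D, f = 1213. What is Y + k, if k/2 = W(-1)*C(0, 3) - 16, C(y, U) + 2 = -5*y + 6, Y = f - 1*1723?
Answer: -534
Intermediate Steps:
Y = -510 (Y = 1213 - 1*1723 = 1213 - 1723 = -510)
W(D) = 2 + D
C(y, U) = 4 - 5*y (C(y, U) = -2 + (-5*y + 6) = -2 + (6 - 5*y) = 4 - 5*y)
k = -24 (k = 2*((2 - 1)*(4 - 5*0) - 16) = 2*(1*(4 + 0) - 16) = 2*(1*4 - 16) = 2*(4 - 16) = 2*(-12) = -24)
Y + k = -510 - 24 = -534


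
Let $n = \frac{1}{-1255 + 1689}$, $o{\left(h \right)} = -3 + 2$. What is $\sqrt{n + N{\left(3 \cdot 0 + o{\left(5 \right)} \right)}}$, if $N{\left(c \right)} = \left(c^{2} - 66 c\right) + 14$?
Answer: $\frac{\sqrt{15257270}}{434} \approx 9.0001$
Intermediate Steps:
$o{\left(h \right)} = -1$
$N{\left(c \right)} = 14 + c^{2} - 66 c$
$n = \frac{1}{434} \approx 0.0023041$
$\sqrt{n + N{\left(3 \cdot 0 + o{\left(5 \right)} \right)}} = \sqrt{\frac{1}{434} + \left(14 + \left(3 \cdot 0 - 1\right)^{2} - 66 \left(3 \cdot 0 - 1\right)\right)} = \sqrt{\frac{1}{434} + \left(14 + \left(0 - 1\right)^{2} - 66 \left(0 - 1\right)\right)} = \sqrt{\frac{1}{434} + \left(14 + \left(-1\right)^{2} - -66\right)} = \sqrt{\frac{1}{434} + \left(14 + 1 + 66\right)} = \sqrt{\frac{1}{434} + 81} = \sqrt{\frac{35155}{434}} = \frac{\sqrt{15257270}}{434}$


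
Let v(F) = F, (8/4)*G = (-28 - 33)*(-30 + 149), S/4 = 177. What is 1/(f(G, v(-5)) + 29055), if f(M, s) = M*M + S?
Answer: 4/52812133 ≈ 7.5740e-8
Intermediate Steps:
S = 708 (S = 4*177 = 708)
G = -7259/2 (G = ((-28 - 33)*(-30 + 149))/2 = (-61*119)/2 = (½)*(-7259) = -7259/2 ≈ -3629.5)
f(M, s) = 708 + M² (f(M, s) = M*M + 708 = M² + 708 = 708 + M²)
1/(f(G, v(-5)) + 29055) = 1/((708 + (-7259/2)²) + 29055) = 1/((708 + 52693081/4) + 29055) = 1/(52695913/4 + 29055) = 1/(52812133/4) = 4/52812133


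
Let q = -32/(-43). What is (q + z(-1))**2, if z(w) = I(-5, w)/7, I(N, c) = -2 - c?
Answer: 32761/90601 ≈ 0.36160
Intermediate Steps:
q = 32/43 (q = -32*(-1/43) = 32/43 ≈ 0.74419)
z(w) = -2/7 - w/7 (z(w) = (-2 - w)/7 = (-2 - w)*(1/7) = -2/7 - w/7)
(q + z(-1))**2 = (32/43 + (-2/7 - 1/7*(-1)))**2 = (32/43 + (-2/7 + 1/7))**2 = (32/43 - 1/7)**2 = (181/301)**2 = 32761/90601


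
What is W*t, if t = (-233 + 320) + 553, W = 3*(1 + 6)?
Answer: 13440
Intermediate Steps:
W = 21 (W = 3*7 = 21)
t = 640 (t = 87 + 553 = 640)
W*t = 21*640 = 13440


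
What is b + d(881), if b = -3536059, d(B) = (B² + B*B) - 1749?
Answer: -1985486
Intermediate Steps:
d(B) = -1749 + 2*B² (d(B) = (B² + B²) - 1749 = 2*B² - 1749 = -1749 + 2*B²)
b + d(881) = -3536059 + (-1749 + 2*881²) = -3536059 + (-1749 + 2*776161) = -3536059 + (-1749 + 1552322) = -3536059 + 1550573 = -1985486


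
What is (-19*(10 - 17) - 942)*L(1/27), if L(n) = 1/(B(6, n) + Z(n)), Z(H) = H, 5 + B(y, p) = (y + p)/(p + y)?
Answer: 21843/107 ≈ 204.14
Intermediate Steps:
B(y, p) = -4 (B(y, p) = -5 + (y + p)/(p + y) = -5 + (p + y)/(p + y) = -5 + 1 = -4)
L(n) = 1/(-4 + n)
(-19*(10 - 17) - 942)*L(1/27) = (-19*(10 - 17) - 942)/(-4 + 1/27) = (-19*(-7) - 942)/(-4 + 1/27) = (133 - 942)/(-107/27) = -809*(-27/107) = 21843/107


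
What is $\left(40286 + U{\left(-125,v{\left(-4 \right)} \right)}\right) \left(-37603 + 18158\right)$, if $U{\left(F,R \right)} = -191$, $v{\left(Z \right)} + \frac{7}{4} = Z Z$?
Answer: $-779647275$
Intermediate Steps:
$v{\left(Z \right)} = - \frac{7}{4} + Z^{2}$ ($v{\left(Z \right)} = - \frac{7}{4} + Z Z = - \frac{7}{4} + Z^{2}$)
$\left(40286 + U{\left(-125,v{\left(-4 \right)} \right)}\right) \left(-37603 + 18158\right) = \left(40286 - 191\right) \left(-37603 + 18158\right) = 40095 \left(-19445\right) = -779647275$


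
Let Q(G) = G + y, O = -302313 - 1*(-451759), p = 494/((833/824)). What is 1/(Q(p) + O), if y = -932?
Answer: 833/124119218 ≈ 6.7113e-6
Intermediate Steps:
p = 407056/833 (p = 494/((833*(1/824))) = 494/(833/824) = 494*(824/833) = 407056/833 ≈ 488.66)
O = 149446 (O = -302313 + 451759 = 149446)
Q(G) = -932 + G (Q(G) = G - 932 = -932 + G)
1/(Q(p) + O) = 1/((-932 + 407056/833) + 149446) = 1/(-369300/833 + 149446) = 1/(124119218/833) = 833/124119218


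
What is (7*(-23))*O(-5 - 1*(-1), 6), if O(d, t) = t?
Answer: -966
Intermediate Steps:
(7*(-23))*O(-5 - 1*(-1), 6) = (7*(-23))*6 = -161*6 = -966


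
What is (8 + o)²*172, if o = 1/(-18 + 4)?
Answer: 529803/49 ≈ 10812.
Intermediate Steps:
o = -1/14 (o = 1/(-14) = -1/14 ≈ -0.071429)
(8 + o)²*172 = (8 - 1/14)²*172 = (111/14)²*172 = (12321/196)*172 = 529803/49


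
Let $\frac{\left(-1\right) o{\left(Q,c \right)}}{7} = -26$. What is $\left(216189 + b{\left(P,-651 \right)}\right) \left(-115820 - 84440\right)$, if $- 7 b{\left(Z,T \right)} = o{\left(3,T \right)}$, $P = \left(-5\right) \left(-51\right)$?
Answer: $-43288802380$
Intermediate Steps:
$P = 255$
$o{\left(Q,c \right)} = 182$ ($o{\left(Q,c \right)} = \left(-7\right) \left(-26\right) = 182$)
$b{\left(Z,T \right)} = -26$ ($b{\left(Z,T \right)} = \left(- \frac{1}{7}\right) 182 = -26$)
$\left(216189 + b{\left(P,-651 \right)}\right) \left(-115820 - 84440\right) = \left(216189 - 26\right) \left(-115820 - 84440\right) = 216163 \left(-200260\right) = -43288802380$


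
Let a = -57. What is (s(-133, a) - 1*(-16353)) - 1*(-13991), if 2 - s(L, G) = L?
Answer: 30479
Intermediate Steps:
s(L, G) = 2 - L
(s(-133, a) - 1*(-16353)) - 1*(-13991) = ((2 - 1*(-133)) - 1*(-16353)) - 1*(-13991) = ((2 + 133) + 16353) + 13991 = (135 + 16353) + 13991 = 16488 + 13991 = 30479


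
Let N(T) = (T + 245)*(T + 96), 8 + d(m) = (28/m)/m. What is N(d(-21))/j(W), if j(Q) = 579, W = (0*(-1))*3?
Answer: 82859380/2298051 ≈ 36.056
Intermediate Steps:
d(m) = -8 + 28/m² (d(m) = -8 + (28/m)/m = -8 + 28/m²)
N(T) = (96 + T)*(245 + T) (N(T) = (245 + T)*(96 + T) = (96 + T)*(245 + T))
W = 0 (W = 0*3 = 0)
N(d(-21))/j(W) = (23520 + (-8 + 28/(-21)²)² + 341*(-8 + 28/(-21)²))/579 = (23520 + (-8 + 28*(1/441))² + 341*(-8 + 28*(1/441)))*(1/579) = (23520 + (-8 + 4/63)² + 341*(-8 + 4/63))*(1/579) = (23520 + (-500/63)² + 341*(-500/63))*(1/579) = (23520 + 250000/3969 - 170500/63)*(1/579) = (82859380/3969)*(1/579) = 82859380/2298051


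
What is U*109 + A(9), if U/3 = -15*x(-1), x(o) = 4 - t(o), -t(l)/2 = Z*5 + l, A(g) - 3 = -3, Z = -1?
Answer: 39240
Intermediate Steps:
A(g) = 0 (A(g) = 3 - 3 = 0)
t(l) = 10 - 2*l (t(l) = -2*(-1*5 + l) = -2*(-5 + l) = 10 - 2*l)
x(o) = -6 + 2*o (x(o) = 4 - (10 - 2*o) = 4 + (-10 + 2*o) = -6 + 2*o)
U = 360 (U = 3*(-15*(-6 + 2*(-1))) = 3*(-15*(-6 - 2)) = 3*(-15*(-8)) = 3*120 = 360)
U*109 + A(9) = 360*109 + 0 = 39240 + 0 = 39240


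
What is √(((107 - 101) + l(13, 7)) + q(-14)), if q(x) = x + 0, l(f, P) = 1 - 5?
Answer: 2*I*√3 ≈ 3.4641*I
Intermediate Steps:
l(f, P) = -4
q(x) = x
√(((107 - 101) + l(13, 7)) + q(-14)) = √(((107 - 101) - 4) - 14) = √((6 - 4) - 14) = √(2 - 14) = √(-12) = 2*I*√3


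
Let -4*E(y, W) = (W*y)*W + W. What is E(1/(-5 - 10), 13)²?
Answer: 169/900 ≈ 0.18778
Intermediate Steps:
E(y, W) = -W/4 - y*W²/4 (E(y, W) = -((W*y)*W + W)/4 = -(y*W² + W)/4 = -(W + y*W²)/4 = -W/4 - y*W²/4)
E(1/(-5 - 10), 13)² = (-¼*13*(1 + 13/(-5 - 10)))² = (-¼*13*(1 + 13/(-15)))² = (-¼*13*(1 + 13*(-1/15)))² = (-¼*13*(1 - 13/15))² = (-¼*13*2/15)² = (-13/30)² = 169/900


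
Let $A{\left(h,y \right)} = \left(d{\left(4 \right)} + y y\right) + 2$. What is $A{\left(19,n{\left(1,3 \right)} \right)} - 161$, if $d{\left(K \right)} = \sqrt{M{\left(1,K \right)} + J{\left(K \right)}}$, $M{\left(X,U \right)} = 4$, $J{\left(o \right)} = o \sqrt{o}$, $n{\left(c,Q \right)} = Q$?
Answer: $-150 + 2 \sqrt{3} \approx -146.54$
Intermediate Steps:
$J{\left(o \right)} = o^{\frac{3}{2}}$
$d{\left(K \right)} = \sqrt{4 + K^{\frac{3}{2}}}$
$A{\left(h,y \right)} = 2 + y^{2} + 2 \sqrt{3}$ ($A{\left(h,y \right)} = \left(\sqrt{4 + 4^{\frac{3}{2}}} + y y\right) + 2 = \left(\sqrt{4 + 8} + y^{2}\right) + 2 = \left(\sqrt{12} + y^{2}\right) + 2 = \left(2 \sqrt{3} + y^{2}\right) + 2 = \left(y^{2} + 2 \sqrt{3}\right) + 2 = 2 + y^{2} + 2 \sqrt{3}$)
$A{\left(19,n{\left(1,3 \right)} \right)} - 161 = \left(2 + 3^{2} + 2 \sqrt{3}\right) - 161 = \left(2 + 9 + 2 \sqrt{3}\right) - 161 = \left(11 + 2 \sqrt{3}\right) - 161 = -150 + 2 \sqrt{3}$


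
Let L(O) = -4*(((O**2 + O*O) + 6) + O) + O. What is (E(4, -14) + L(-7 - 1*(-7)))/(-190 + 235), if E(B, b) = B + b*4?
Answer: -76/45 ≈ -1.6889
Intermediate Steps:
E(B, b) = B + 4*b
L(O) = -24 - 8*O**2 - 3*O (L(O) = -4*(((O**2 + O**2) + 6) + O) + O = -4*((2*O**2 + 6) + O) + O = -4*((6 + 2*O**2) + O) + O = -4*(6 + O + 2*O**2) + O = (-24 - 8*O**2 - 4*O) + O = -24 - 8*O**2 - 3*O)
(E(4, -14) + L(-7 - 1*(-7)))/(-190 + 235) = ((4 + 4*(-14)) + (-24 - 8*(-7 - 1*(-7))**2 - 3*(-7 - 1*(-7))))/(-190 + 235) = ((4 - 56) + (-24 - 8*(-7 + 7)**2 - 3*(-7 + 7)))/45 = (-52 + (-24 - 8*0**2 - 3*0))*(1/45) = (-52 + (-24 - 8*0 + 0))*(1/45) = (-52 + (-24 + 0 + 0))*(1/45) = (-52 - 24)*(1/45) = -76*1/45 = -76/45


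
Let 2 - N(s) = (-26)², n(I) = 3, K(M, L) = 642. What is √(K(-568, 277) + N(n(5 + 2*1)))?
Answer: 4*I*√2 ≈ 5.6569*I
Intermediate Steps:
N(s) = -674 (N(s) = 2 - 1*(-26)² = 2 - 1*676 = 2 - 676 = -674)
√(K(-568, 277) + N(n(5 + 2*1))) = √(642 - 674) = √(-32) = 4*I*√2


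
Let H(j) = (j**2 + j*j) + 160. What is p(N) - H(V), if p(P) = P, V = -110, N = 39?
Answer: -24321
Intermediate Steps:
H(j) = 160 + 2*j**2 (H(j) = (j**2 + j**2) + 160 = 2*j**2 + 160 = 160 + 2*j**2)
p(N) - H(V) = 39 - (160 + 2*(-110)**2) = 39 - (160 + 2*12100) = 39 - (160 + 24200) = 39 - 1*24360 = 39 - 24360 = -24321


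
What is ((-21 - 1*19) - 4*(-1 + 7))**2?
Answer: 4096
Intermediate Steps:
((-21 - 1*19) - 4*(-1 + 7))**2 = ((-21 - 19) - 4*6)**2 = (-40 - 24)**2 = (-64)**2 = 4096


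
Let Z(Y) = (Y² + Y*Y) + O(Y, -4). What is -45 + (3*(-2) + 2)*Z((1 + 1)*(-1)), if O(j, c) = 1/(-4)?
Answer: -76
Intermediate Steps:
O(j, c) = -¼
Z(Y) = -¼ + 2*Y² (Z(Y) = (Y² + Y*Y) - ¼ = (Y² + Y²) - ¼ = 2*Y² - ¼ = -¼ + 2*Y²)
-45 + (3*(-2) + 2)*Z((1 + 1)*(-1)) = -45 + (3*(-2) + 2)*(-¼ + 2*((1 + 1)*(-1))²) = -45 + (-6 + 2)*(-¼ + 2*(2*(-1))²) = -45 - 4*(-¼ + 2*(-2)²) = -45 - 4*(-¼ + 2*4) = -45 - 4*(-¼ + 8) = -45 - 4*31/4 = -45 - 31 = -76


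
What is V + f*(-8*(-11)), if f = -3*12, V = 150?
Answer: -3018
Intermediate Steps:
f = -36
V + f*(-8*(-11)) = 150 - (-288)*(-11) = 150 - 36*88 = 150 - 3168 = -3018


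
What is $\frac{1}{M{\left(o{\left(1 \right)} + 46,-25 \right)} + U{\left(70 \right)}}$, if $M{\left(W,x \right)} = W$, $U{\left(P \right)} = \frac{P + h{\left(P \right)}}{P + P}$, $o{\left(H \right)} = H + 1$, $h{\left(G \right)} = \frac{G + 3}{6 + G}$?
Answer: $\frac{10640}{516113} \approx 0.020616$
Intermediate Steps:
$h{\left(G \right)} = \frac{3 + G}{6 + G}$
$o{\left(H \right)} = 1 + H$
$U{\left(P \right)} = \frac{P + \frac{3 + P}{6 + P}}{2 P}$ ($U{\left(P \right)} = \frac{P + \frac{3 + P}{6 + P}}{P + P} = \frac{P + \frac{3 + P}{6 + P}}{2 P}$)
$\frac{1}{M{\left(o{\left(1 \right)} + 46,-25 \right)} + U{\left(70 \right)}} = \frac{1}{\left(\left(1 + 1\right) + 46\right) + \frac{3 + 70 + 70 \left(6 + 70\right)}{2 \cdot 70 \left(6 + 70\right)}} = \frac{1}{\left(2 + 46\right) + \frac{1}{2} \cdot \frac{1}{70} \cdot \frac{1}{76} \left(3 + 70 + 70 \cdot 76\right)} = \frac{1}{48 + \frac{1}{2} \cdot \frac{1}{70} \cdot \frac{1}{76} \left(3 + 70 + 5320\right)} = \frac{1}{48 + \frac{1}{2} \cdot \frac{1}{70} \cdot \frac{1}{76} \cdot 5393} = \frac{1}{48 + \frac{5393}{10640}} = \frac{1}{\frac{516113}{10640}} = \frac{10640}{516113}$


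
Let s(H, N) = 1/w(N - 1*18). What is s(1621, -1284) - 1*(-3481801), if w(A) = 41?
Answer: 142753842/41 ≈ 3.4818e+6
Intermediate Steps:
s(H, N) = 1/41
s(1621, -1284) - 1*(-3481801) = 1/41 - 1*(-3481801) = 1/41 + 3481801 = 142753842/41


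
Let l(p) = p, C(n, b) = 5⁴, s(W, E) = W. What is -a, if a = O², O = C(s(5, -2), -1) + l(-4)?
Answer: -385641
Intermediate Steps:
C(n, b) = 625
O = 621 (O = 625 - 4 = 621)
a = 385641 (a = 621² = 385641)
-a = -1*385641 = -385641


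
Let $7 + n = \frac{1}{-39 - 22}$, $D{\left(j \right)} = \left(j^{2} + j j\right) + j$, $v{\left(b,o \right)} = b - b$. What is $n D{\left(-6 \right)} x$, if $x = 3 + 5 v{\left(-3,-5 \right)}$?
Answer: $- \frac{84744}{61} \approx -1389.2$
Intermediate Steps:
$v{\left(b,o \right)} = 0$
$D{\left(j \right)} = j + 2 j^{2}$ ($D{\left(j \right)} = \left(j^{2} + j^{2}\right) + j = 2 j^{2} + j = j + 2 j^{2}$)
$n = - \frac{428}{61}$ ($n = -7 + \frac{1}{-39 - 22} = -7 + \frac{1}{-61} = -7 - \frac{1}{61} = - \frac{428}{61} \approx -7.0164$)
$x = 3$ ($x = 3 + 5 \cdot 0 = 3 + 0 = 3$)
$n D{\left(-6 \right)} x = - \frac{428 \left(- 6 \left(1 + 2 \left(-6\right)\right)\right)}{61} \cdot 3 = - \frac{428 \left(- 6 \left(1 - 12\right)\right)}{61} \cdot 3 = - \frac{428 \left(\left(-6\right) \left(-11\right)\right)}{61} \cdot 3 = \left(- \frac{428}{61}\right) 66 \cdot 3 = \left(- \frac{28248}{61}\right) 3 = - \frac{84744}{61}$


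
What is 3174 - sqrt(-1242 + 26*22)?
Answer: 3174 - I*sqrt(670) ≈ 3174.0 - 25.884*I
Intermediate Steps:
3174 - sqrt(-1242 + 26*22) = 3174 - sqrt(-1242 + 572) = 3174 - sqrt(-670) = 3174 - I*sqrt(670)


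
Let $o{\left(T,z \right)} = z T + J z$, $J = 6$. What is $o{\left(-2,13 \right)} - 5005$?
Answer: $-4953$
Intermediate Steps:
$o{\left(T,z \right)} = 6 z + T z$ ($o{\left(T,z \right)} = z T + 6 z = T z + 6 z = 6 z + T z$)
$o{\left(-2,13 \right)} - 5005 = 13 \left(6 - 2\right) - 5005 = 13 \cdot 4 - 5005 = 52 - 5005 = -4953$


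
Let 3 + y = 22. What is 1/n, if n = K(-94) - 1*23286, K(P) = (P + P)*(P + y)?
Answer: -1/9186 ≈ -0.00010886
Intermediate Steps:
y = 19 (y = -3 + 22 = 19)
K(P) = 2*P*(19 + P) (K(P) = (P + P)*(P + 19) = (2*P)*(19 + P) = 2*P*(19 + P))
n = -9186 (n = 2*(-94)*(19 - 94) - 1*23286 = 2*(-94)*(-75) - 23286 = 14100 - 23286 = -9186)
1/n = 1/(-9186) = -1/9186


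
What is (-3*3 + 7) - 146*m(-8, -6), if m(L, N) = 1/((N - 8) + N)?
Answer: 53/10 ≈ 5.3000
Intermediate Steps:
m(L, N) = 1/(-8 + 2*N) (m(L, N) = 1/((-8 + N) + N) = 1/(-8 + 2*N))
(-3*3 + 7) - 146*m(-8, -6) = (-3*3 + 7) - 73/(-4 - 6) = (-9 + 7) - 73/(-10) = -2 - 73*(-1)/10 = -2 - 146*(-1/20) = -2 + 73/10 = 53/10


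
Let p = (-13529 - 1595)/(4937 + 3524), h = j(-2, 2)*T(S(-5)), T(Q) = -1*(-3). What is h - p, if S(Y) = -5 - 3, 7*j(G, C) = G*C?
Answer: 4336/59227 ≈ 0.073210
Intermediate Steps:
j(G, C) = C*G/7 (j(G, C) = (G*C)/7 = (C*G)/7 = C*G/7)
S(Y) = -8
T(Q) = 3
h = -12/7 (h = ((⅐)*2*(-2))*3 = -4/7*3 = -12/7 ≈ -1.7143)
p = -15124/8461 ≈ -1.7875
h - p = -12/7 - 1*(-15124/8461) = -12/7 + 15124/8461 = 4336/59227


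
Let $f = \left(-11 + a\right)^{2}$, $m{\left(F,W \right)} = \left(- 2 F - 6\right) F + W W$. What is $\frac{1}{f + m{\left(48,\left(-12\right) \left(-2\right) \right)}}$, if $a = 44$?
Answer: $- \frac{1}{3231} \approx -0.0003095$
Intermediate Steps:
$m{\left(F,W \right)} = W^{2} + F \left(-6 - 2 F\right)$ ($m{\left(F,W \right)} = \left(-6 - 2 F\right) F + W^{2} = F \left(-6 - 2 F\right) + W^{2} = W^{2} + F \left(-6 - 2 F\right)$)
$f = 1089$ ($f = \left(-11 + 44\right)^{2} = 33^{2} = 1089$)
$\frac{1}{f + m{\left(48,\left(-12\right) \left(-2\right) \right)}} = \frac{1}{1089 - \left(288 - 576 + 4608\right)} = \frac{1}{1089 - \left(4896 - 576\right)} = \frac{1}{1089 - 4320} = \frac{1}{-3231} = - \frac{1}{3231}$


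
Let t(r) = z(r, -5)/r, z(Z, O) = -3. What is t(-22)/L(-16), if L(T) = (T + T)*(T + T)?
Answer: 3/22528 ≈ 0.00013317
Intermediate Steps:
t(r) = -3/r
L(T) = 4*T**2 (L(T) = (2*T)*(2*T) = 4*T**2)
t(-22)/L(-16) = (-3/(-22))/((4*(-16)**2)) = (-3*(-1/22))/((4*256)) = (3/22)/1024 = (3/22)*(1/1024) = 3/22528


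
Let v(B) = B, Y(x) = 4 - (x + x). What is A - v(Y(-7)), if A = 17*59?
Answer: 985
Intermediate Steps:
Y(x) = 4 - 2*x
A = 1003
A - v(Y(-7)) = 1003 - (4 - 2*(-7)) = 1003 - (4 + 14) = 1003 - 1*18 = 1003 - 18 = 985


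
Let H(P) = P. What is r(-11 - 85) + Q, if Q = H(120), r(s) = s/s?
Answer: 121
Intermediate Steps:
r(s) = 1
Q = 120
r(-11 - 85) + Q = 1 + 120 = 121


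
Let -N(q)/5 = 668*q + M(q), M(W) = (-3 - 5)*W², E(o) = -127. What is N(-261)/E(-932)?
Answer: -3596580/127 ≈ -28320.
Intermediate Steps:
M(W) = -8*W²
N(q) = -3340*q + 40*q² (N(q) = -5*(668*q - 8*q²) = -5*(-8*q² + 668*q) = -3340*q + 40*q²)
N(-261)/E(-932) = (20*(-261)*(-167 + 2*(-261)))/(-127) = (20*(-261)*(-167 - 522))*(-1/127) = (20*(-261)*(-689))*(-1/127) = 3596580*(-1/127) = -3596580/127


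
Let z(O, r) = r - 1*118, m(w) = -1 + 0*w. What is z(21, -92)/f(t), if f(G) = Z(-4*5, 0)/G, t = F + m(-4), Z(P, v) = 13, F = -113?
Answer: 23940/13 ≈ 1841.5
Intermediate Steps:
m(w) = -1 (m(w) = -1 + 0 = -1)
z(O, r) = -118 + r (z(O, r) = r - 118 = -118 + r)
t = -114 (t = -113 - 1 = -114)
f(G) = 13/G
z(21, -92)/f(t) = (-118 - 92)/((13/(-114))) = -210/(13*(-1/114)) = -210/(-13/114) = -210*(-114/13) = 23940/13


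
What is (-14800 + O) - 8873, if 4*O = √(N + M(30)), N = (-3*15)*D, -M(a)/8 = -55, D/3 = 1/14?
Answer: -23673 + 5*√3374/56 ≈ -23668.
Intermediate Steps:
D = 3/14 ≈ 0.21429
M(a) = 440 (M(a) = -8*(-55) = 440)
N = -135/14 (N = -3*15*(3/14) = -45*3/14 = -135/14 ≈ -9.6429)
O = 5*√3374/56 (O = √(-135/14 + 440)/4 = √(6025/14)/4 = (5*√3374/14)/4 = 5*√3374/56 ≈ 5.1863)
(-14800 + O) - 8873 = (-14800 + 5*√3374/56) - 8873 = -23673 + 5*√3374/56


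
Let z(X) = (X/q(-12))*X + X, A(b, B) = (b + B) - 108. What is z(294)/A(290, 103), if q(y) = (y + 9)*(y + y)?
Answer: 2989/570 ≈ 5.2439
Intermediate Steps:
q(y) = 2*y*(9 + y) (q(y) = (9 + y)*(2*y) = 2*y*(9 + y))
A(b, B) = -108 + B + b (A(b, B) = (B + b) - 108 = -108 + B + b)
z(X) = X + X**2/72 (z(X) = (X/((2*(-12)*(9 - 12))))*X + X = (X/((2*(-12)*(-3))))*X + X = (X/72)*X + X = X**2/72 + X = X + X**2/72)
z(294)/A(290, 103) = ((1/72)*294*(72 + 294))/(-108 + 103 + 290) = ((1/72)*294*366)/285 = (2989/2)*(1/285) = 2989/570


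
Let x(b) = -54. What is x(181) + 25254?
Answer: 25200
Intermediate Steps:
x(181) + 25254 = -54 + 25254 = 25200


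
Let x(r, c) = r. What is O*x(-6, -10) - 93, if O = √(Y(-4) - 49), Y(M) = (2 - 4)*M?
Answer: -93 - 6*I*√41 ≈ -93.0 - 38.419*I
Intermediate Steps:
Y(M) = -2*M
O = I*√41 (O = √(-2*(-4) - 49) = √(8 - 49) = √(-41) = I*√41 ≈ 6.4031*I)
O*x(-6, -10) - 93 = (I*√41)*(-6) - 93 = -6*I*√41 - 93 = -93 - 6*I*√41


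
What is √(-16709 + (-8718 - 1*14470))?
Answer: 3*I*√4433 ≈ 199.74*I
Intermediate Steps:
√(-16709 + (-8718 - 1*14470)) = √(-16709 + (-8718 - 14470)) = √(-16709 - 23188) = √(-39897) = 3*I*√4433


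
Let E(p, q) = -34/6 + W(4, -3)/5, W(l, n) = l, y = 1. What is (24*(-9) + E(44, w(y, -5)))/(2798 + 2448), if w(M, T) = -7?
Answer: -3313/78690 ≈ -0.042102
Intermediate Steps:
E(p, q) = -73/15 (E(p, q) = -34/6 + 4/5 = -34*⅙ + 4*(⅕) = -17/3 + ⅘ = -73/15)
(24*(-9) + E(44, w(y, -5)))/(2798 + 2448) = (24*(-9) - 73/15)/(2798 + 2448) = (-216 - 73/15)/5246 = -3313/15*1/5246 = -3313/78690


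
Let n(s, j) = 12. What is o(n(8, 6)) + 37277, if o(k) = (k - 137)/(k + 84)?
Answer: 3578467/96 ≈ 37276.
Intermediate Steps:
o(k) = (-137 + k)/(84 + k)
o(n(8, 6)) + 37277 = (-137 + 12)/(84 + 12) + 37277 = -125/96 + 37277 = 3578467/96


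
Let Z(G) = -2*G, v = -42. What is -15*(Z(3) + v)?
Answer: 720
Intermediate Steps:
-15*(Z(3) + v) = -15*(-2*3 - 42) = -15*(-6 - 42) = -15*(-48) = 720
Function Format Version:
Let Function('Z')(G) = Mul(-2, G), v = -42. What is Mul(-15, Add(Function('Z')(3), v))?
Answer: 720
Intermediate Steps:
Mul(-15, Add(Function('Z')(3), v)) = Mul(-15, Add(Mul(-2, 3), -42)) = Mul(-15, Add(-6, -42)) = Mul(-15, -48) = 720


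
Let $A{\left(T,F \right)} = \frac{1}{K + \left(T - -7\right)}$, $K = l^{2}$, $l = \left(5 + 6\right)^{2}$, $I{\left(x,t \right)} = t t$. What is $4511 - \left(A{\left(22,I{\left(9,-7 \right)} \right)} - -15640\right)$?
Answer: $- \frac{163262431}{14670} \approx -11129.0$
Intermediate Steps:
$I{\left(x,t \right)} = t^{2}$
$l = 121$ ($l = 11^{2} = 121$)
$K = 14641$ ($K = 121^{2} = 14641$)
$A{\left(T,F \right)} = \frac{1}{14648 + T}$ ($A{\left(T,F \right)} = \frac{1}{14641 + \left(T - -7\right)} = \frac{1}{14641 + \left(T + 7\right)} = \frac{1}{14641 + \left(7 + T\right)} = \frac{1}{14648 + T}$)
$4511 - \left(A{\left(22,I{\left(9,-7 \right)} \right)} - -15640\right) = 4511 - \left(\frac{1}{14648 + 22} - -15640\right) = 4511 - \left(\frac{1}{14670} + 15640\right) = 4511 - \frac{229438801}{14670} = - \frac{163262431}{14670}$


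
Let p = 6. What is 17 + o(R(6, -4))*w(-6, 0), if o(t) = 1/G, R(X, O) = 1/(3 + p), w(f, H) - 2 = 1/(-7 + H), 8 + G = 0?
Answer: 939/56 ≈ 16.768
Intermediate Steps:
G = -8 (G = -8 + 0 = -8)
w(f, H) = 2 + 1/(-7 + H)
R(X, O) = ⅑ (R(X, O) = 1/(3 + 6) = 1/9 = ⅑)
o(t) = -⅛ (o(t) = 1/(-8) = -⅛)
17 + o(R(6, -4))*w(-6, 0) = 17 - (-13 + 2*0)/(8*(-7 + 0)) = 17 - (-13 + 0)/(8*(-7)) = 17 - (-1)*(-13)/56 = 17 - ⅛*13/7 = 17 - 13/56 = 939/56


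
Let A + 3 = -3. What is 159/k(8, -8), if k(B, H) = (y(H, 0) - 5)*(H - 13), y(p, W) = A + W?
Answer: 53/77 ≈ 0.68831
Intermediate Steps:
A = -6 (A = -3 - 3 = -6)
y(p, W) = -6 + W
k(B, H) = 143 - 11*H (k(B, H) = ((-6 + 0) - 5)*(H - 13) = (-6 - 5)*(-13 + H) = -11*(-13 + H) = 143 - 11*H)
159/k(8, -8) = 159/(143 - 11*(-8)) = 159/(143 + 88) = 159/231 = 159*(1/231) = 53/77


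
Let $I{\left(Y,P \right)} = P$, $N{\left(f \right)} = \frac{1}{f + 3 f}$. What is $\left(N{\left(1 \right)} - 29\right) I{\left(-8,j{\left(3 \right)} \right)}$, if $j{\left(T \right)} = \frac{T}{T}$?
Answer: $- \frac{115}{4} \approx -28.75$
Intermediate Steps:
$j{\left(T \right)} = 1$
$N{\left(f \right)} = \frac{1}{4 f}$
$\left(N{\left(1 \right)} - 29\right) I{\left(-8,j{\left(3 \right)} \right)} = \left(\frac{1}{4 \cdot 1} - 29\right) 1 = \left(\frac{1}{4} \cdot 1 - 29\right) 1 = \left(\frac{1}{4} - 29\right) 1 = \left(- \frac{115}{4}\right) 1 = - \frac{115}{4}$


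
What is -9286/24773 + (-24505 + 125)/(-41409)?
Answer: 219441766/1025825157 ≈ 0.21392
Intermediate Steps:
-9286/24773 + (-24505 + 125)/(-41409) = -9286*1/24773 - 24380*(-1/41409) = -9286/24773 + 24380/41409 = 219441766/1025825157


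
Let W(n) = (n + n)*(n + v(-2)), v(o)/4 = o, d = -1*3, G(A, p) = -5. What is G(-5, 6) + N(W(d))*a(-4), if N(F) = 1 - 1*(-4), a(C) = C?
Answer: -25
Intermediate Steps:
d = -3
v(o) = 4*o
W(n) = 2*n*(-8 + n) (W(n) = (n + n)*(n + 4*(-2)) = (2*n)*(n - 8) = (2*n)*(-8 + n) = 2*n*(-8 + n))
N(F) = 5 (N(F) = 1 + 4 = 5)
G(-5, 6) + N(W(d))*a(-4) = -5 + 5*(-4) = -5 - 20 = -25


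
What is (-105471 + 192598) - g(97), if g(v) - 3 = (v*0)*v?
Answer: 87124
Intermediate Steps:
g(v) = 3 (g(v) = 3 + (v*0)*v = 3 + 0*v = 3 + 0 = 3)
(-105471 + 192598) - g(97) = (-105471 + 192598) - 1*3 = 87127 - 3 = 87124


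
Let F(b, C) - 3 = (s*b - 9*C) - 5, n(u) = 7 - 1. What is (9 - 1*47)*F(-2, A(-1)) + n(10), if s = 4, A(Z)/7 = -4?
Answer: -9190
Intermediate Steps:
n(u) = 6
A(Z) = -28 (A(Z) = 7*(-4) = -28)
F(b, C) = -2 - 9*C + 4*b (F(b, C) = 3 + ((4*b - 9*C) - 5) = 3 + ((-9*C + 4*b) - 5) = 3 + (-5 - 9*C + 4*b) = -2 - 9*C + 4*b)
(9 - 1*47)*F(-2, A(-1)) + n(10) = (9 - 1*47)*(-2 - 9*(-28) + 4*(-2)) + 6 = (9 - 47)*(-2 + 252 - 8) + 6 = -38*242 + 6 = -9196 + 6 = -9190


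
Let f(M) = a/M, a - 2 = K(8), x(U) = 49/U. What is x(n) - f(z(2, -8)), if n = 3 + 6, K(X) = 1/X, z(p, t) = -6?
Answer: 835/144 ≈ 5.7986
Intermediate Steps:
n = 9
a = 17/8 (a = 2 + 1/8 = 17/8 ≈ 2.1250)
f(M) = 17/(8*M)
x(n) - f(z(2, -8)) = 49/9 - 17/(8*(-6)) = 49*(1/9) - 17*(-1)/(8*6) = 49/9 - 1*(-17/48) = 49/9 + 17/48 = 835/144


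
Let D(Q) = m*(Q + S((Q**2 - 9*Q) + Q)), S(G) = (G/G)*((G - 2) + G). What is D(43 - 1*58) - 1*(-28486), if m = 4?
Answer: 31178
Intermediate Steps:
S(G) = -2 + 2*G (S(G) = 1*((-2 + G) + G) = 1*(-2 + 2*G) = -2 + 2*G)
D(Q) = -8 - 60*Q + 8*Q**2 (D(Q) = 4*(Q + (-2 + 2*((Q**2 - 9*Q) + Q))) = 4*(Q + (-2 + 2*(Q**2 - 8*Q))) = 4*(Q + (-2 + (-16*Q + 2*Q**2))) = 4*(Q + (-2 - 16*Q + 2*Q**2)) = 4*(-2 - 15*Q + 2*Q**2) = -8 - 60*Q + 8*Q**2)
D(43 - 1*58) - 1*(-28486) = (-8 - 60*(43 - 1*58) + 8*(43 - 1*58)**2) - 1*(-28486) = (-8 - 60*(43 - 58) + 8*(43 - 58)**2) + 28486 = (-8 - 60*(-15) + 8*(-15)**2) + 28486 = (-8 + 900 + 8*225) + 28486 = (-8 + 900 + 1800) + 28486 = 2692 + 28486 = 31178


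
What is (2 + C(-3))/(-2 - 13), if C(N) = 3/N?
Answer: -1/15 ≈ -0.066667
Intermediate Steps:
(2 + C(-3))/(-2 - 13) = (2 + 3/(-3))/(-2 - 13) = (2 + 3*(-⅓))/(-15) = -(2 - 1)/15 = -1/15*1 = -1/15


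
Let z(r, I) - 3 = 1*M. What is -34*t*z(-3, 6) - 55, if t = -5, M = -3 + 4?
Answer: 625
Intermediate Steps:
M = 1
z(r, I) = 4 (z(r, I) = 3 + 1*1 = 3 + 1 = 4)
-34*t*z(-3, 6) - 55 = -(-170)*4 - 55 = -34*(-20) - 55 = 680 - 55 = 625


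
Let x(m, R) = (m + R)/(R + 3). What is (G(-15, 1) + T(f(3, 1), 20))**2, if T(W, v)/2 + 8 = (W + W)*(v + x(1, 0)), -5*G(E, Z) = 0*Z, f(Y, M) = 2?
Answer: 193600/9 ≈ 21511.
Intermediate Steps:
x(m, R) = (R + m)/(3 + R)
G(E, Z) = 0 (G(E, Z) = -0*Z = -1/5*0 = 0)
T(W, v) = -16 + 4*W*(1/3 + v) (T(W, v) = -16 + 2*((W + W)*(v + (0 + 1)/(3 + 0))) = -16 + 2*((2*W)*(v + 1/3)) = -16 + 2*((2*W)*(1/3 + v)) = -16 + 2*(2*W*(1/3 + v)) = -16 + 4*W*(1/3 + v))
(G(-15, 1) + T(f(3, 1), 20))**2 = (0 + (-16 + (4/3)*2 + 4*2*20))**2 = (0 + (-16 + 8/3 + 160))**2 = (0 + 440/3)**2 = (440/3)**2 = 193600/9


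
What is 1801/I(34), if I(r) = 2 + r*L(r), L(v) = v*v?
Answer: 1801/39306 ≈ 0.045820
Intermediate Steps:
L(v) = v**2
I(r) = 2 + r**3 (I(r) = 2 + r*r**2 = 2 + r**3)
1801/I(34) = 1801/(2 + 34**3) = 1801/(2 + 39304) = 1801/39306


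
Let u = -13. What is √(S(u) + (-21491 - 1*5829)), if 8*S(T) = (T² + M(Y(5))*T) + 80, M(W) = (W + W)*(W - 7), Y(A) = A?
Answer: I*√436102/4 ≈ 165.09*I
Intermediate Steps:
M(W) = 2*W*(-7 + W) (M(W) = (2*W)*(-7 + W) = 2*W*(-7 + W))
S(T) = 10 - 5*T/2 + T²/8 (S(T) = ((T² + (2*5*(-7 + 5))*T) + 80)/8 = ((T² + (2*5*(-2))*T) + 80)/8 = ((T² - 20*T) + 80)/8 = (80 + T² - 20*T)/8 = 10 - 5*T/2 + T²/8)
√(S(u) + (-21491 - 1*5829)) = √((10 - 5/2*(-13) + (⅛)*(-13)²) + (-21491 - 1*5829)) = √((10 + 65/2 + (⅛)*169) + (-21491 - 5829)) = √((10 + 65/2 + 169/8) - 27320) = √(509/8 - 27320) = √(-218051/8) = I*√436102/4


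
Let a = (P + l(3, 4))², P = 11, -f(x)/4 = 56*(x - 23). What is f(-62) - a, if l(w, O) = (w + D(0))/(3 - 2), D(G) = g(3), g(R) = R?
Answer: 18751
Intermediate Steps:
D(G) = 3
l(w, O) = 3 + w (l(w, O) = (w + 3)/(3 - 2) = (3 + w)/1 = (3 + w)*1 = 3 + w)
f(x) = 5152 - 224*x (f(x) = -224*(x - 23) = -224*(-23 + x) = -4*(-1288 + 56*x) = 5152 - 224*x)
a = 289 (a = (11 + (3 + 3))² = (11 + 6)² = 17² = 289)
f(-62) - a = (5152 - 224*(-62)) - 1*289 = (5152 + 13888) - 289 = 19040 - 289 = 18751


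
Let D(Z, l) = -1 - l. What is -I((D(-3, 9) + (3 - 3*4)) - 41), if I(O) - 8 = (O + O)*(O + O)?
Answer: -14408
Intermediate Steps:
I(O) = 8 + 4*O² (I(O) = 8 + (O + O)*(O + O) = 8 + (2*O)*(2*O) = 8 + 4*O²)
-I((D(-3, 9) + (3 - 3*4)) - 41) = -(8 + 4*(((-1 - 1*9) + (3 - 3*4)) - 41)²) = -(8 + 4*(((-1 - 9) + (3 - 12)) - 41)²) = -(8 + 4*((-10 - 9) - 41)²) = -(8 + 4*(-19 - 41)²) = -(8 + 4*(-60)²) = -(8 + 4*3600) = -(8 + 14400) = -1*14408 = -14408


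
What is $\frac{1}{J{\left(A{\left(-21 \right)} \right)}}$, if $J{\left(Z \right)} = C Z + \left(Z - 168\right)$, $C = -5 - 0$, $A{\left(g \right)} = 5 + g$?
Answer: $- \frac{1}{104} \approx -0.0096154$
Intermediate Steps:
$C = -5$ ($C = -5 + 0 = -5$)
$J{\left(Z \right)} = -168 - 4 Z$ ($J{\left(Z \right)} = - 5 Z + \left(Z - 168\right) = - 5 Z + \left(-168 + Z\right) = -168 - 4 Z$)
$\frac{1}{J{\left(A{\left(-21 \right)} \right)}} = \frac{1}{-168 - 4 \left(5 - 21\right)} = \frac{1}{-168 - -64} = \frac{1}{-168 + 64} = \frac{1}{-104} = - \frac{1}{104}$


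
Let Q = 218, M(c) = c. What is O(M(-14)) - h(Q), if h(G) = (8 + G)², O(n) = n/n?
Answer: -51075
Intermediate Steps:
O(n) = 1
O(M(-14)) - h(Q) = 1 - (8 + 218)² = 1 - 1*226² = 1 - 1*51076 = 1 - 51076 = -51075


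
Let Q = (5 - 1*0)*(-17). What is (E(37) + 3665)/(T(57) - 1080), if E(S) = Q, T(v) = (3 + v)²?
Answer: 179/126 ≈ 1.4206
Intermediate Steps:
Q = -85 (Q = (5 + 0)*(-17) = 5*(-17) = -85)
E(S) = -85
(E(37) + 3665)/(T(57) - 1080) = (-85 + 3665)/((3 + 57)² - 1080) = 3580/(60² - 1080) = 3580/(3600 - 1080) = 3580/2520 = 3580*(1/2520) = 179/126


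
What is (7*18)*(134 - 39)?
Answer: 11970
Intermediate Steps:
(7*18)*(134 - 39) = 126*95 = 11970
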